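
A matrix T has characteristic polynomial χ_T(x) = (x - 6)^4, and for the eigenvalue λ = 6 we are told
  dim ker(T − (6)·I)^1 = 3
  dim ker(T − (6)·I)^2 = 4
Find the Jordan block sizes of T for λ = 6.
Block sizes for λ = 6: [2, 1, 1]

From the dimensions of kernels of powers, the number of Jordan blocks of size at least j is d_j − d_{j−1} where d_j = dim ker(N^j) (with d_0 = 0). Computing the differences gives [3, 1].
The number of blocks of size exactly k is (#blocks of size ≥ k) − (#blocks of size ≥ k + 1), so the partition is: 2 block(s) of size 1, 1 block(s) of size 2.
In nonincreasing order the block sizes are [2, 1, 1].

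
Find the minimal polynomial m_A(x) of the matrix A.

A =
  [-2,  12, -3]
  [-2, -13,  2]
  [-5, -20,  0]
x^2 + 10*x + 25

The characteristic polynomial is χ_A(x) = (x + 5)^3, so the eigenvalues are known. The minimal polynomial is
  m_A(x) = Π_λ (x − λ)^{k_λ}
where k_λ is the size of the *largest* Jordan block for λ (equivalently, the smallest k with (A − λI)^k v = 0 for every generalised eigenvector v of λ).

  λ = -5: largest Jordan block has size 2, contributing (x + 5)^2

So m_A(x) = (x + 5)^2 = x^2 + 10*x + 25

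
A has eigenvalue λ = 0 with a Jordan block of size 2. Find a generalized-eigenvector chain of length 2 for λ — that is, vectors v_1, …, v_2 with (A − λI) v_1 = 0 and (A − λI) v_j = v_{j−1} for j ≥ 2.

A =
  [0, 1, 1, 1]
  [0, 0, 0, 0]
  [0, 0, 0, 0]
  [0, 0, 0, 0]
A Jordan chain for λ = 0 of length 2:
v_1 = (1, 0, 0, 0)ᵀ
v_2 = (0, 1, 0, 0)ᵀ

Let N = A − (0)·I. We want v_2 with N^2 v_2 = 0 but N^1 v_2 ≠ 0; then v_{j-1} := N · v_j for j = 2, …, 2.

Pick v_2 = (0, 1, 0, 0)ᵀ.
Then v_1 = N · v_2 = (1, 0, 0, 0)ᵀ.

Sanity check: (A − (0)·I) v_1 = (0, 0, 0, 0)ᵀ = 0. ✓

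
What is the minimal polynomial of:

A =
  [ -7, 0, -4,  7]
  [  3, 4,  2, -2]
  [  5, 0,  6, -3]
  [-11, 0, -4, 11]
x^4 - 14*x^3 + 72*x^2 - 160*x + 128

The characteristic polynomial is χ_A(x) = (x - 4)^3*(x - 2), so the eigenvalues are known. The minimal polynomial is
  m_A(x) = Π_λ (x − λ)^{k_λ}
where k_λ is the size of the *largest* Jordan block for λ (equivalently, the smallest k with (A − λI)^k v = 0 for every generalised eigenvector v of λ).

  λ = 2: largest Jordan block has size 1, contributing (x − 2)
  λ = 4: largest Jordan block has size 3, contributing (x − 4)^3

So m_A(x) = (x - 4)^3*(x - 2) = x^4 - 14*x^3 + 72*x^2 - 160*x + 128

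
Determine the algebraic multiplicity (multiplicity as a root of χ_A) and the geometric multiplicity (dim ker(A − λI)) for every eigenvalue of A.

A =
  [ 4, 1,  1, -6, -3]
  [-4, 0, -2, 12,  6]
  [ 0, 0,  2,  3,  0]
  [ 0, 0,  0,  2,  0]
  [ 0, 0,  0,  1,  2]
λ = 2: alg = 5, geom = 3

Step 1 — factor the characteristic polynomial to read off the algebraic multiplicities:
  χ_A(x) = (x - 2)^5

Step 2 — compute geometric multiplicities via the rank-nullity identity g(λ) = n − rank(A − λI):
  rank(A − (2)·I) = 2, so dim ker(A − (2)·I) = n − 2 = 3

Summary:
  λ = 2: algebraic multiplicity = 5, geometric multiplicity = 3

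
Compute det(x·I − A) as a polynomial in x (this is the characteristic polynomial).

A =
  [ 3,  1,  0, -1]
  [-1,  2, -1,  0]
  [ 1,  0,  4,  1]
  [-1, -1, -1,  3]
x^4 - 12*x^3 + 54*x^2 - 108*x + 81

Expanding det(x·I − A) (e.g. by cofactor expansion or by noting that A is similar to its Jordan form J, which has the same characteristic polynomial as A) gives
  χ_A(x) = x^4 - 12*x^3 + 54*x^2 - 108*x + 81
which factors as (x - 3)^4. The eigenvalues (with algebraic multiplicities) are λ = 3 with multiplicity 4.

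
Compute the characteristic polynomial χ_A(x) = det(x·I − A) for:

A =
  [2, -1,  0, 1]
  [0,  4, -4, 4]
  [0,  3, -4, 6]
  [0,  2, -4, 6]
x^4 - 8*x^3 + 24*x^2 - 32*x + 16

Expanding det(x·I − A) (e.g. by cofactor expansion or by noting that A is similar to its Jordan form J, which has the same characteristic polynomial as A) gives
  χ_A(x) = x^4 - 8*x^3 + 24*x^2 - 32*x + 16
which factors as (x - 2)^4. The eigenvalues (with algebraic multiplicities) are λ = 2 with multiplicity 4.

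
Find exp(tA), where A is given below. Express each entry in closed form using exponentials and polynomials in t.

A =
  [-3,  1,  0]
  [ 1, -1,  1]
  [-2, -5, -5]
e^{tA} =
  [t^2*exp(-3*t)/2 + exp(-3*t), t^2*exp(-3*t) + t*exp(-3*t), t^2*exp(-3*t)/2]
  [t*exp(-3*t), 2*t*exp(-3*t) + exp(-3*t), t*exp(-3*t)]
  [-t^2*exp(-3*t)/2 - 2*t*exp(-3*t), -t^2*exp(-3*t) - 5*t*exp(-3*t), -t^2*exp(-3*t)/2 - 2*t*exp(-3*t) + exp(-3*t)]

Strategy: write A = P · J · P⁻¹ where J is a Jordan canonical form, so e^{tA} = P · e^{tJ} · P⁻¹, and e^{tJ} can be computed block-by-block.

A has Jordan form
J =
  [-3,  1,  0]
  [ 0, -3,  1]
  [ 0,  0, -3]
(up to reordering of blocks).

Per-block formulas:
  For a 3×3 Jordan block J_3(-3): exp(t · J_3(-3)) = e^(-3t)·(I + t·N + (t^2/2)·N^2), where N is the 3×3 nilpotent shift.

After assembling e^{tJ} and conjugating by P, we get:

e^{tA} =
  [t^2*exp(-3*t)/2 + exp(-3*t), t^2*exp(-3*t) + t*exp(-3*t), t^2*exp(-3*t)/2]
  [t*exp(-3*t), 2*t*exp(-3*t) + exp(-3*t), t*exp(-3*t)]
  [-t^2*exp(-3*t)/2 - 2*t*exp(-3*t), -t^2*exp(-3*t) - 5*t*exp(-3*t), -t^2*exp(-3*t)/2 - 2*t*exp(-3*t) + exp(-3*t)]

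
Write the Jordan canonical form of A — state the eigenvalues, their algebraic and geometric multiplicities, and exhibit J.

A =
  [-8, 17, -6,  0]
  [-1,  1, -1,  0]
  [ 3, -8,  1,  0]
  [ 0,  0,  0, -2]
J_3(-2) ⊕ J_1(-2)

The characteristic polynomial is
  det(x·I − A) = x^4 + 8*x^3 + 24*x^2 + 32*x + 16 = (x + 2)^4

Eigenvalues and multiplicities (the geometric multiplicity of λ is n − rank(A − λI), which equals the number of Jordan blocks for λ):
  λ = -2: algebraic multiplicity = 4, geometric multiplicity = 2

Determining the block sizes for each eigenvalue:
  λ = -2: with am = 4 and gm = 2, the partition is not yet determined (e.g. several partitions of 4 into 2 parts exist). Let N = A − (-2)·I. Computing rank(N^1) = 2, rank(N^2) = 1, rank(N^3) = 0; the number of blocks of size ≥ j is rank(N^{j−1}) − rank(N^j), giving [2, 1, 1]. So we have 1 block(s) of size 3, 1 block(s) of size 1 → block sizes [3, 1]

Assembling the blocks gives a Jordan form
J =
  [-2,  1,  0,  0]
  [ 0, -2,  1,  0]
  [ 0,  0, -2,  0]
  [ 0,  0,  0, -2]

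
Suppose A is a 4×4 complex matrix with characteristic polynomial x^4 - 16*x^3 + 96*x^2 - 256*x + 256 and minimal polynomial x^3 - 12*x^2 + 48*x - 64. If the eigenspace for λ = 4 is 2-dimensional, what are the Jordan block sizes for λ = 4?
Block sizes for λ = 4: [3, 1]

Step 1 — from the characteristic polynomial, algebraic multiplicity of λ = 4 is 4. From dim ker(A − (4)·I) = 2, there are exactly 2 Jordan blocks for λ = 4.
Step 2 — from the minimal polynomial, the factor (x − 4)^3 tells us the largest block for λ = 4 has size 3.
Step 3 — with total size 4, 2 blocks, and largest block 3, the block sizes (in nonincreasing order) are [3, 1].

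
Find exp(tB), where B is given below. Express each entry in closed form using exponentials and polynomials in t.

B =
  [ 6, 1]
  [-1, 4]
e^{tB} =
  [t*exp(5*t) + exp(5*t), t*exp(5*t)]
  [-t*exp(5*t), -t*exp(5*t) + exp(5*t)]

Strategy: write B = P · J · P⁻¹ where J is a Jordan canonical form, so e^{tB} = P · e^{tJ} · P⁻¹, and e^{tJ} can be computed block-by-block.

B has Jordan form
J =
  [5, 1]
  [0, 5]
(up to reordering of blocks).

Per-block formulas:
  For a 2×2 Jordan block J_2(5): exp(t · J_2(5)) = e^(5t)·(I + t·N), where N is the 2×2 nilpotent shift.

After assembling e^{tJ} and conjugating by P, we get:

e^{tB} =
  [t*exp(5*t) + exp(5*t), t*exp(5*t)]
  [-t*exp(5*t), -t*exp(5*t) + exp(5*t)]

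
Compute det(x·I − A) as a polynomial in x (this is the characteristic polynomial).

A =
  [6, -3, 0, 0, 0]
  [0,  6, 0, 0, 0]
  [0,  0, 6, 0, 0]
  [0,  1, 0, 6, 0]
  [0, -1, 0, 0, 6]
x^5 - 30*x^4 + 360*x^3 - 2160*x^2 + 6480*x - 7776

Expanding det(x·I − A) (e.g. by cofactor expansion or by noting that A is similar to its Jordan form J, which has the same characteristic polynomial as A) gives
  χ_A(x) = x^5 - 30*x^4 + 360*x^3 - 2160*x^2 + 6480*x - 7776
which factors as (x - 6)^5. The eigenvalues (with algebraic multiplicities) are λ = 6 with multiplicity 5.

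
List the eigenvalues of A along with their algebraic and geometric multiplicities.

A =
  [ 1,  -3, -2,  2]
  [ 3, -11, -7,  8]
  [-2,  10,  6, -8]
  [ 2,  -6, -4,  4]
λ = 0: alg = 4, geom = 2

Step 1 — factor the characteristic polynomial to read off the algebraic multiplicities:
  χ_A(x) = x^4

Step 2 — compute geometric multiplicities via the rank-nullity identity g(λ) = n − rank(A − λI):
  rank(A − (0)·I) = 2, so dim ker(A − (0)·I) = n − 2 = 2

Summary:
  λ = 0: algebraic multiplicity = 4, geometric multiplicity = 2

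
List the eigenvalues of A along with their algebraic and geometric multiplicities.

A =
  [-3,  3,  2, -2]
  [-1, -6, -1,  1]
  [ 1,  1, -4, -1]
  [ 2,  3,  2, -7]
λ = -5: alg = 4, geom = 2

Step 1 — factor the characteristic polynomial to read off the algebraic multiplicities:
  χ_A(x) = (x + 5)^4

Step 2 — compute geometric multiplicities via the rank-nullity identity g(λ) = n − rank(A − λI):
  rank(A − (-5)·I) = 2, so dim ker(A − (-5)·I) = n − 2 = 2

Summary:
  λ = -5: algebraic multiplicity = 4, geometric multiplicity = 2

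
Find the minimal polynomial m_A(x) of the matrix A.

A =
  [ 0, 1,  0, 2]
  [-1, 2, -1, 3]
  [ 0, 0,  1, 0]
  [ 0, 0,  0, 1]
x^3 - 3*x^2 + 3*x - 1

The characteristic polynomial is χ_A(x) = (x - 1)^4, so the eigenvalues are known. The minimal polynomial is
  m_A(x) = Π_λ (x − λ)^{k_λ}
where k_λ is the size of the *largest* Jordan block for λ (equivalently, the smallest k with (A − λI)^k v = 0 for every generalised eigenvector v of λ).

  λ = 1: largest Jordan block has size 3, contributing (x − 1)^3

So m_A(x) = (x - 1)^3 = x^3 - 3*x^2 + 3*x - 1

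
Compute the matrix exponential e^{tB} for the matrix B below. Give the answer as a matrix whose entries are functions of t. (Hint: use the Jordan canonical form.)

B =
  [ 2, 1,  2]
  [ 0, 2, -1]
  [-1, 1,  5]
e^{tB} =
  [-t^2*exp(3*t)/2 - t*exp(3*t) + exp(3*t), t*exp(3*t), t^2*exp(3*t)/2 + 2*t*exp(3*t)]
  [t^2*exp(3*t)/2, -t*exp(3*t) + exp(3*t), -t^2*exp(3*t)/2 - t*exp(3*t)]
  [-t^2*exp(3*t)/2 - t*exp(3*t), t*exp(3*t), t^2*exp(3*t)/2 + 2*t*exp(3*t) + exp(3*t)]

Strategy: write B = P · J · P⁻¹ where J is a Jordan canonical form, so e^{tB} = P · e^{tJ} · P⁻¹, and e^{tJ} can be computed block-by-block.

B has Jordan form
J =
  [3, 1, 0]
  [0, 3, 1]
  [0, 0, 3]
(up to reordering of blocks).

Per-block formulas:
  For a 3×3 Jordan block J_3(3): exp(t · J_3(3)) = e^(3t)·(I + t·N + (t^2/2)·N^2), where N is the 3×3 nilpotent shift.

After assembling e^{tJ} and conjugating by P, we get:

e^{tB} =
  [-t^2*exp(3*t)/2 - t*exp(3*t) + exp(3*t), t*exp(3*t), t^2*exp(3*t)/2 + 2*t*exp(3*t)]
  [t^2*exp(3*t)/2, -t*exp(3*t) + exp(3*t), -t^2*exp(3*t)/2 - t*exp(3*t)]
  [-t^2*exp(3*t)/2 - t*exp(3*t), t*exp(3*t), t^2*exp(3*t)/2 + 2*t*exp(3*t) + exp(3*t)]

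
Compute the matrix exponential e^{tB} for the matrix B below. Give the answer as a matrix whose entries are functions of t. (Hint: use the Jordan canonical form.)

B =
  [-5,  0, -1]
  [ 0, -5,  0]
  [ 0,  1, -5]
e^{tB} =
  [exp(-5*t), -t^2*exp(-5*t)/2, -t*exp(-5*t)]
  [0, exp(-5*t), 0]
  [0, t*exp(-5*t), exp(-5*t)]

Strategy: write B = P · J · P⁻¹ where J is a Jordan canonical form, so e^{tB} = P · e^{tJ} · P⁻¹, and e^{tJ} can be computed block-by-block.

B has Jordan form
J =
  [-5,  1,  0]
  [ 0, -5,  1]
  [ 0,  0, -5]
(up to reordering of blocks).

Per-block formulas:
  For a 3×3 Jordan block J_3(-5): exp(t · J_3(-5)) = e^(-5t)·(I + t·N + (t^2/2)·N^2), where N is the 3×3 nilpotent shift.

After assembling e^{tJ} and conjugating by P, we get:

e^{tB} =
  [exp(-5*t), -t^2*exp(-5*t)/2, -t*exp(-5*t)]
  [0, exp(-5*t), 0]
  [0, t*exp(-5*t), exp(-5*t)]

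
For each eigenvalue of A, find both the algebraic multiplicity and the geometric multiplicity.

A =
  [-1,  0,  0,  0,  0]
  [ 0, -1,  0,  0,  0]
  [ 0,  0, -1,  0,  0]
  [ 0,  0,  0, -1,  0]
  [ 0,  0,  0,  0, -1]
λ = -1: alg = 5, geom = 5

Step 1 — factor the characteristic polynomial to read off the algebraic multiplicities:
  χ_A(x) = (x + 1)^5

Step 2 — compute geometric multiplicities via the rank-nullity identity g(λ) = n − rank(A − λI):
  rank(A − (-1)·I) = 0, so dim ker(A − (-1)·I) = n − 0 = 5

Summary:
  λ = -1: algebraic multiplicity = 5, geometric multiplicity = 5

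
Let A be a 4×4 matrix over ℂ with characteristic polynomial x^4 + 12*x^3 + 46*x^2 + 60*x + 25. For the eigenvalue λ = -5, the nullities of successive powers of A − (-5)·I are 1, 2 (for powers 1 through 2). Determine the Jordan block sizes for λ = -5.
Block sizes for λ = -5: [2]

From the dimensions of kernels of powers, the number of Jordan blocks of size at least j is d_j − d_{j−1} where d_j = dim ker(N^j) (with d_0 = 0). Computing the differences gives [1, 1].
The number of blocks of size exactly k is (#blocks of size ≥ k) − (#blocks of size ≥ k + 1), so the partition is: 1 block(s) of size 2.
In nonincreasing order the block sizes are [2].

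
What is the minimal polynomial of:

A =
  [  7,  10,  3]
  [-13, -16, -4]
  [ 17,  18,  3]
x^3 + 6*x^2 + 12*x + 8

The characteristic polynomial is χ_A(x) = (x + 2)^3, so the eigenvalues are known. The minimal polynomial is
  m_A(x) = Π_λ (x − λ)^{k_λ}
where k_λ is the size of the *largest* Jordan block for λ (equivalently, the smallest k with (A − λI)^k v = 0 for every generalised eigenvector v of λ).

  λ = -2: largest Jordan block has size 3, contributing (x + 2)^3

So m_A(x) = (x + 2)^3 = x^3 + 6*x^2 + 12*x + 8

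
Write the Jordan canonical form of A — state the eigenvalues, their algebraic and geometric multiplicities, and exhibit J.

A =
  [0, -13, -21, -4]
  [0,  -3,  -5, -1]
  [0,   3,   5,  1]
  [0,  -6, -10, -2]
J_2(0) ⊕ J_2(0)

The characteristic polynomial is
  det(x·I − A) = x^4

Eigenvalues and multiplicities (the geometric multiplicity of λ is n − rank(A − λI), which equals the number of Jordan blocks for λ):
  λ = 0: algebraic multiplicity = 4, geometric multiplicity = 2

Determining the block sizes for each eigenvalue:
  λ = 0: with am = 4 and gm = 2, the partition is not yet determined (e.g. several partitions of 4 into 2 parts exist). Let N = A − (0)·I. Computing rank(N^1) = 2, rank(N^2) = 0; the number of blocks of size ≥ j is rank(N^{j−1}) − rank(N^j), giving [2, 2]. So we have 2 block(s) of size 2 → block sizes [2, 2]

Assembling the blocks gives a Jordan form
J =
  [0, 1, 0, 0]
  [0, 0, 0, 0]
  [0, 0, 0, 1]
  [0, 0, 0, 0]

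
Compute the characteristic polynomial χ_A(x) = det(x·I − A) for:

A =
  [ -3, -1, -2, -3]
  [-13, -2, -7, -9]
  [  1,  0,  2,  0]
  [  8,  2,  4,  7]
x^4 - 4*x^3 + 6*x^2 - 4*x + 1

Expanding det(x·I − A) (e.g. by cofactor expansion or by noting that A is similar to its Jordan form J, which has the same characteristic polynomial as A) gives
  χ_A(x) = x^4 - 4*x^3 + 6*x^2 - 4*x + 1
which factors as (x - 1)^4. The eigenvalues (with algebraic multiplicities) are λ = 1 with multiplicity 4.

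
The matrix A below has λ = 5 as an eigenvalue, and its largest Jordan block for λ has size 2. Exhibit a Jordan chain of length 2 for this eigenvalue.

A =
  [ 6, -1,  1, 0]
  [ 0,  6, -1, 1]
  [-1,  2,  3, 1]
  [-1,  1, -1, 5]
A Jordan chain for λ = 5 of length 2:
v_1 = (1, 0, -1, -1)ᵀ
v_2 = (1, 0, 0, 0)ᵀ

Let N = A − (5)·I. We want v_2 with N^2 v_2 = 0 but N^1 v_2 ≠ 0; then v_{j-1} := N · v_j for j = 2, …, 2.

Pick v_2 = (1, 0, 0, 0)ᵀ.
Then v_1 = N · v_2 = (1, 0, -1, -1)ᵀ.

Sanity check: (A − (5)·I) v_1 = (0, 0, 0, 0)ᵀ = 0. ✓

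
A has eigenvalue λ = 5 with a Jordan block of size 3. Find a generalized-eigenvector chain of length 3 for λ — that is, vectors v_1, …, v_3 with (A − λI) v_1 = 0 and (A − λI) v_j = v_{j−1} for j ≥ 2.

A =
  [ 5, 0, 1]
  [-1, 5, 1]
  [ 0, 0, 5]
A Jordan chain for λ = 5 of length 3:
v_1 = (0, -1, 0)ᵀ
v_2 = (1, 1, 0)ᵀ
v_3 = (0, 0, 1)ᵀ

Let N = A − (5)·I. We want v_3 with N^3 v_3 = 0 but N^2 v_3 ≠ 0; then v_{j-1} := N · v_j for j = 3, …, 2.

Pick v_3 = (0, 0, 1)ᵀ.
Then v_2 = N · v_3 = (1, 1, 0)ᵀ.
Then v_1 = N · v_2 = (0, -1, 0)ᵀ.

Sanity check: (A − (5)·I) v_1 = (0, 0, 0)ᵀ = 0. ✓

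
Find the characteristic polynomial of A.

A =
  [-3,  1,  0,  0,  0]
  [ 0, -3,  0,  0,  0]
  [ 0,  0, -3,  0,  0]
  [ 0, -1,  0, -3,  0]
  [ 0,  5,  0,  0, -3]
x^5 + 15*x^4 + 90*x^3 + 270*x^2 + 405*x + 243

Expanding det(x·I − A) (e.g. by cofactor expansion or by noting that A is similar to its Jordan form J, which has the same characteristic polynomial as A) gives
  χ_A(x) = x^5 + 15*x^4 + 90*x^3 + 270*x^2 + 405*x + 243
which factors as (x + 3)^5. The eigenvalues (with algebraic multiplicities) are λ = -3 with multiplicity 5.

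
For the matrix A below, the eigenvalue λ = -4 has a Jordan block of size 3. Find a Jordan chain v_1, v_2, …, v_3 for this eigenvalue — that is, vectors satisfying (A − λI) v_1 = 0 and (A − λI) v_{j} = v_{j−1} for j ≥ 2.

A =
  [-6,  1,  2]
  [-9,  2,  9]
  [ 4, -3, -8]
A Jordan chain for λ = -4 of length 3:
v_1 = (3, 0, 3)ᵀ
v_2 = (-2, -9, 4)ᵀ
v_3 = (1, 0, 0)ᵀ

Let N = A − (-4)·I. We want v_3 with N^3 v_3 = 0 but N^2 v_3 ≠ 0; then v_{j-1} := N · v_j for j = 3, …, 2.

Pick v_3 = (1, 0, 0)ᵀ.
Then v_2 = N · v_3 = (-2, -9, 4)ᵀ.
Then v_1 = N · v_2 = (3, 0, 3)ᵀ.

Sanity check: (A − (-4)·I) v_1 = (0, 0, 0)ᵀ = 0. ✓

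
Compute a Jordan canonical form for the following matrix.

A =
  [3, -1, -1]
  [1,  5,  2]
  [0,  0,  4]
J_3(4)

The characteristic polynomial is
  det(x·I − A) = x^3 - 12*x^2 + 48*x - 64 = (x - 4)^3

Eigenvalues and multiplicities (the geometric multiplicity of λ is n − rank(A − λI), which equals the number of Jordan blocks for λ):
  λ = 4: algebraic multiplicity = 3, geometric multiplicity = 1

Determining the block sizes for each eigenvalue:
  λ = 4: one block (gm = 1), so the single block has size am = 3 → block sizes [3]

Assembling the blocks gives a Jordan form
J =
  [4, 1, 0]
  [0, 4, 1]
  [0, 0, 4]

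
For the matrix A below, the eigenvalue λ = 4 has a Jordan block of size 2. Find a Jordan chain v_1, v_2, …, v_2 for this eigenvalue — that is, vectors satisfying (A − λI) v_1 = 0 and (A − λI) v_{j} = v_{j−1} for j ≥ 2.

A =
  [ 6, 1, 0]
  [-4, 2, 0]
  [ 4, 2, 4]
A Jordan chain for λ = 4 of length 2:
v_1 = (2, -4, 4)ᵀ
v_2 = (1, 0, 0)ᵀ

Let N = A − (4)·I. We want v_2 with N^2 v_2 = 0 but N^1 v_2 ≠ 0; then v_{j-1} := N · v_j for j = 2, …, 2.

Pick v_2 = (1, 0, 0)ᵀ.
Then v_1 = N · v_2 = (2, -4, 4)ᵀ.

Sanity check: (A − (4)·I) v_1 = (0, 0, 0)ᵀ = 0. ✓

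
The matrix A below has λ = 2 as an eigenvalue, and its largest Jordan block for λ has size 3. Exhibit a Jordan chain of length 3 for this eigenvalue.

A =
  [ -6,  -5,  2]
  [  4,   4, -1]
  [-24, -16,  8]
A Jordan chain for λ = 2 of length 3:
v_1 = (-4, 0, -16)ᵀ
v_2 = (-8, 4, -24)ᵀ
v_3 = (1, 0, 0)ᵀ

Let N = A − (2)·I. We want v_3 with N^3 v_3 = 0 but N^2 v_3 ≠ 0; then v_{j-1} := N · v_j for j = 3, …, 2.

Pick v_3 = (1, 0, 0)ᵀ.
Then v_2 = N · v_3 = (-8, 4, -24)ᵀ.
Then v_1 = N · v_2 = (-4, 0, -16)ᵀ.

Sanity check: (A − (2)·I) v_1 = (0, 0, 0)ᵀ = 0. ✓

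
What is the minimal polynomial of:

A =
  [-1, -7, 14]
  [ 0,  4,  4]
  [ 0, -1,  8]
x^3 - 11*x^2 + 24*x + 36

The characteristic polynomial is χ_A(x) = (x - 6)^2*(x + 1), so the eigenvalues are known. The minimal polynomial is
  m_A(x) = Π_λ (x − λ)^{k_λ}
where k_λ is the size of the *largest* Jordan block for λ (equivalently, the smallest k with (A − λI)^k v = 0 for every generalised eigenvector v of λ).

  λ = -1: largest Jordan block has size 1, contributing (x + 1)
  λ = 6: largest Jordan block has size 2, contributing (x − 6)^2

So m_A(x) = (x - 6)^2*(x + 1) = x^3 - 11*x^2 + 24*x + 36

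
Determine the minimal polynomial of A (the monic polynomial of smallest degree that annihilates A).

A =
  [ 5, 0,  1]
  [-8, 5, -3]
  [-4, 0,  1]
x^3 - 11*x^2 + 39*x - 45

The characteristic polynomial is χ_A(x) = (x - 5)*(x - 3)^2, so the eigenvalues are known. The minimal polynomial is
  m_A(x) = Π_λ (x − λ)^{k_λ}
where k_λ is the size of the *largest* Jordan block for λ (equivalently, the smallest k with (A − λI)^k v = 0 for every generalised eigenvector v of λ).

  λ = 3: largest Jordan block has size 2, contributing (x − 3)^2
  λ = 5: largest Jordan block has size 1, contributing (x − 5)

So m_A(x) = (x - 5)*(x - 3)^2 = x^3 - 11*x^2 + 39*x - 45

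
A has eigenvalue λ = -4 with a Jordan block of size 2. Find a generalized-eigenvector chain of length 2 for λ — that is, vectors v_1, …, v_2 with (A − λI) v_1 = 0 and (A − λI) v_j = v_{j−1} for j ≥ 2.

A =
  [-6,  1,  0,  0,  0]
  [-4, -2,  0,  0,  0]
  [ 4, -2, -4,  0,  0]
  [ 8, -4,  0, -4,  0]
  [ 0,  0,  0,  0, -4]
A Jordan chain for λ = -4 of length 2:
v_1 = (-2, -4, 4, 8, 0)ᵀ
v_2 = (1, 0, 0, 0, 0)ᵀ

Let N = A − (-4)·I. We want v_2 with N^2 v_2 = 0 but N^1 v_2 ≠ 0; then v_{j-1} := N · v_j for j = 2, …, 2.

Pick v_2 = (1, 0, 0, 0, 0)ᵀ.
Then v_1 = N · v_2 = (-2, -4, 4, 8, 0)ᵀ.

Sanity check: (A − (-4)·I) v_1 = (0, 0, 0, 0, 0)ᵀ = 0. ✓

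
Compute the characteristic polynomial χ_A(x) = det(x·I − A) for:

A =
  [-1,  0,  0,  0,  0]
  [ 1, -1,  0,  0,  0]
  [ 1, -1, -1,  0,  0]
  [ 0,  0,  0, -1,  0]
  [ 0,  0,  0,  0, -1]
x^5 + 5*x^4 + 10*x^3 + 10*x^2 + 5*x + 1

Expanding det(x·I − A) (e.g. by cofactor expansion or by noting that A is similar to its Jordan form J, which has the same characteristic polynomial as A) gives
  χ_A(x) = x^5 + 5*x^4 + 10*x^3 + 10*x^2 + 5*x + 1
which factors as (x + 1)^5. The eigenvalues (with algebraic multiplicities) are λ = -1 with multiplicity 5.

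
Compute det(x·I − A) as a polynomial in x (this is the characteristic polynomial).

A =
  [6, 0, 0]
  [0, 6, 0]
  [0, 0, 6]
x^3 - 18*x^2 + 108*x - 216

Expanding det(x·I − A) (e.g. by cofactor expansion or by noting that A is similar to its Jordan form J, which has the same characteristic polynomial as A) gives
  χ_A(x) = x^3 - 18*x^2 + 108*x - 216
which factors as (x - 6)^3. The eigenvalues (with algebraic multiplicities) are λ = 6 with multiplicity 3.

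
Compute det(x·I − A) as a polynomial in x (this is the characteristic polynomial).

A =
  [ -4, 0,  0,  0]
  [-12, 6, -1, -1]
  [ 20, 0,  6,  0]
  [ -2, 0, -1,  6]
x^4 - 14*x^3 + 36*x^2 + 216*x - 864

Expanding det(x·I − A) (e.g. by cofactor expansion or by noting that A is similar to its Jordan form J, which has the same characteristic polynomial as A) gives
  χ_A(x) = x^4 - 14*x^3 + 36*x^2 + 216*x - 864
which factors as (x - 6)^3*(x + 4). The eigenvalues (with algebraic multiplicities) are λ = -4 with multiplicity 1, λ = 6 with multiplicity 3.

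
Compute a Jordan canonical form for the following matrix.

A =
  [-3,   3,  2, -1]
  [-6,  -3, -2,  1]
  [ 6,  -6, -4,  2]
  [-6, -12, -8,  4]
J_2(-3) ⊕ J_1(0) ⊕ J_1(0)

The characteristic polynomial is
  det(x·I − A) = x^4 + 6*x^3 + 9*x^2 = x^2*(x + 3)^2

Eigenvalues and multiplicities (the geometric multiplicity of λ is n − rank(A − λI), which equals the number of Jordan blocks for λ):
  λ = -3: algebraic multiplicity = 2, geometric multiplicity = 1
  λ = 0: algebraic multiplicity = 2, geometric multiplicity = 2

Determining the block sizes for each eigenvalue:
  λ = -3: one block (gm = 1), so the single block has size am = 2 → block sizes [2]
  λ = 0: gm = am = 2, so every block has size 1 → block sizes [1, 1]

Assembling the blocks gives a Jordan form
J =
  [-3,  1, 0, 0]
  [ 0, -3, 0, 0]
  [ 0,  0, 0, 0]
  [ 0,  0, 0, 0]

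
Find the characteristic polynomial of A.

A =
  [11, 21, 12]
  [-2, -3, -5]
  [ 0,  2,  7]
x^3 - 15*x^2 + 75*x - 125

Expanding det(x·I − A) (e.g. by cofactor expansion or by noting that A is similar to its Jordan form J, which has the same characteristic polynomial as A) gives
  χ_A(x) = x^3 - 15*x^2 + 75*x - 125
which factors as (x - 5)^3. The eigenvalues (with algebraic multiplicities) are λ = 5 with multiplicity 3.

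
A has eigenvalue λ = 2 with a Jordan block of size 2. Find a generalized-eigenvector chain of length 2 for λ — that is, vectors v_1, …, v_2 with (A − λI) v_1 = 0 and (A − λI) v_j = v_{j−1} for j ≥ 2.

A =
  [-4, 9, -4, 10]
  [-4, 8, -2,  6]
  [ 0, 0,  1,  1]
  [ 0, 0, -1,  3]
A Jordan chain for λ = 2 of length 2:
v_1 = (-6, -4, 0, 0)ᵀ
v_2 = (1, 0, 0, 0)ᵀ

Let N = A − (2)·I. We want v_2 with N^2 v_2 = 0 but N^1 v_2 ≠ 0; then v_{j-1} := N · v_j for j = 2, …, 2.

Pick v_2 = (1, 0, 0, 0)ᵀ.
Then v_1 = N · v_2 = (-6, -4, 0, 0)ᵀ.

Sanity check: (A − (2)·I) v_1 = (0, 0, 0, 0)ᵀ = 0. ✓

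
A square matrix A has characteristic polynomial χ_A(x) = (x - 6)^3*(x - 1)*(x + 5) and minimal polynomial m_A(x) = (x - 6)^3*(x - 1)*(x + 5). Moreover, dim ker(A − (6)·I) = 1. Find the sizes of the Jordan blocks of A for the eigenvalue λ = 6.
Block sizes for λ = 6: [3]

Step 1 — from the characteristic polynomial, algebraic multiplicity of λ = 6 is 3. From dim ker(A − (6)·I) = 1, there are exactly 1 Jordan blocks for λ = 6.
Step 2 — from the minimal polynomial, the factor (x − 6)^3 tells us the largest block for λ = 6 has size 3.
Step 3 — with total size 3, 1 blocks, and largest block 3, the block sizes (in nonincreasing order) are [3].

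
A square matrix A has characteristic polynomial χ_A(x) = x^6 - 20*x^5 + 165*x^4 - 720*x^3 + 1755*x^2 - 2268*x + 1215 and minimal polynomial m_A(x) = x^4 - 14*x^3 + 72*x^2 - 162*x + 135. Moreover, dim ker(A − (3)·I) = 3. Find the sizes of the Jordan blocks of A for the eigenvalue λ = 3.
Block sizes for λ = 3: [3, 1, 1]

Step 1 — from the characteristic polynomial, algebraic multiplicity of λ = 3 is 5. From dim ker(A − (3)·I) = 3, there are exactly 3 Jordan blocks for λ = 3.
Step 2 — from the minimal polynomial, the factor (x − 3)^3 tells us the largest block for λ = 3 has size 3.
Step 3 — with total size 5, 3 blocks, and largest block 3, the block sizes (in nonincreasing order) are [3, 1, 1].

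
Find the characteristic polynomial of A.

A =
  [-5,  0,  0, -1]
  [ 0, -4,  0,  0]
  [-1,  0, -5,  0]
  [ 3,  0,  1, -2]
x^4 + 16*x^3 + 96*x^2 + 256*x + 256

Expanding det(x·I − A) (e.g. by cofactor expansion or by noting that A is similar to its Jordan form J, which has the same characteristic polynomial as A) gives
  χ_A(x) = x^4 + 16*x^3 + 96*x^2 + 256*x + 256
which factors as (x + 4)^4. The eigenvalues (with algebraic multiplicities) are λ = -4 with multiplicity 4.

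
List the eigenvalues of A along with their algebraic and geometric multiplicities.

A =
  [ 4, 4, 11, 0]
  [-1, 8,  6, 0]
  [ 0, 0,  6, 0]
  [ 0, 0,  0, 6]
λ = 6: alg = 4, geom = 2

Step 1 — factor the characteristic polynomial to read off the algebraic multiplicities:
  χ_A(x) = (x - 6)^4

Step 2 — compute geometric multiplicities via the rank-nullity identity g(λ) = n − rank(A − λI):
  rank(A − (6)·I) = 2, so dim ker(A − (6)·I) = n − 2 = 2

Summary:
  λ = 6: algebraic multiplicity = 4, geometric multiplicity = 2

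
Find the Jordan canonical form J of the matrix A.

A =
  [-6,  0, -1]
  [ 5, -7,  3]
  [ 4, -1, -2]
J_3(-5)

The characteristic polynomial is
  det(x·I − A) = x^3 + 15*x^2 + 75*x + 125 = (x + 5)^3

Eigenvalues and multiplicities (the geometric multiplicity of λ is n − rank(A − λI), which equals the number of Jordan blocks for λ):
  λ = -5: algebraic multiplicity = 3, geometric multiplicity = 1

Determining the block sizes for each eigenvalue:
  λ = -5: one block (gm = 1), so the single block has size am = 3 → block sizes [3]

Assembling the blocks gives a Jordan form
J =
  [-5,  1,  0]
  [ 0, -5,  1]
  [ 0,  0, -5]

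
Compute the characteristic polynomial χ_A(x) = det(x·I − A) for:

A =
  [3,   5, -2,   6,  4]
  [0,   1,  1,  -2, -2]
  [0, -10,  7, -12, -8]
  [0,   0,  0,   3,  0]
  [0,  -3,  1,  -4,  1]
x^5 - 15*x^4 + 90*x^3 - 270*x^2 + 405*x - 243

Expanding det(x·I − A) (e.g. by cofactor expansion or by noting that A is similar to its Jordan form J, which has the same characteristic polynomial as A) gives
  χ_A(x) = x^5 - 15*x^4 + 90*x^3 - 270*x^2 + 405*x - 243
which factors as (x - 3)^5. The eigenvalues (with algebraic multiplicities) are λ = 3 with multiplicity 5.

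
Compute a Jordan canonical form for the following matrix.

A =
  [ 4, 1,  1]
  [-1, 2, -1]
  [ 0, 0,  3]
J_2(3) ⊕ J_1(3)

The characteristic polynomial is
  det(x·I − A) = x^3 - 9*x^2 + 27*x - 27 = (x - 3)^3

Eigenvalues and multiplicities (the geometric multiplicity of λ is n − rank(A − λI), which equals the number of Jordan blocks for λ):
  λ = 3: algebraic multiplicity = 3, geometric multiplicity = 2

Determining the block sizes for each eigenvalue:
  λ = 3: 2 blocks summing to 3 forces exactly one block of size 2 and the rest size 1 → block sizes [2, 1]

Assembling the blocks gives a Jordan form
J =
  [3, 1, 0]
  [0, 3, 0]
  [0, 0, 3]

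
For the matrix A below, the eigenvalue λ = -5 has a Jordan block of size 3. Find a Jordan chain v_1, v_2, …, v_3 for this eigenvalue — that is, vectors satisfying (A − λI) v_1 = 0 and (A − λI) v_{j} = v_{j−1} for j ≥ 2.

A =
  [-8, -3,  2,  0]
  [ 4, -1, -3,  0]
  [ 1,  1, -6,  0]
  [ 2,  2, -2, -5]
A Jordan chain for λ = -5 of length 3:
v_1 = (-1, 1, 0, 0)ᵀ
v_2 = (-3, 4, 1, 2)ᵀ
v_3 = (1, 0, 0, 0)ᵀ

Let N = A − (-5)·I. We want v_3 with N^3 v_3 = 0 but N^2 v_3 ≠ 0; then v_{j-1} := N · v_j for j = 3, …, 2.

Pick v_3 = (1, 0, 0, 0)ᵀ.
Then v_2 = N · v_3 = (-3, 4, 1, 2)ᵀ.
Then v_1 = N · v_2 = (-1, 1, 0, 0)ᵀ.

Sanity check: (A − (-5)·I) v_1 = (0, 0, 0, 0)ᵀ = 0. ✓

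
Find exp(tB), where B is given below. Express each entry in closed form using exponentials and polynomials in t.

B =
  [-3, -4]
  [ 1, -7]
e^{tB} =
  [2*t*exp(-5*t) + exp(-5*t), -4*t*exp(-5*t)]
  [t*exp(-5*t), -2*t*exp(-5*t) + exp(-5*t)]

Strategy: write B = P · J · P⁻¹ where J is a Jordan canonical form, so e^{tB} = P · e^{tJ} · P⁻¹, and e^{tJ} can be computed block-by-block.

B has Jordan form
J =
  [-5,  1]
  [ 0, -5]
(up to reordering of blocks).

Per-block formulas:
  For a 2×2 Jordan block J_2(-5): exp(t · J_2(-5)) = e^(-5t)·(I + t·N), where N is the 2×2 nilpotent shift.

After assembling e^{tJ} and conjugating by P, we get:

e^{tB} =
  [2*t*exp(-5*t) + exp(-5*t), -4*t*exp(-5*t)]
  [t*exp(-5*t), -2*t*exp(-5*t) + exp(-5*t)]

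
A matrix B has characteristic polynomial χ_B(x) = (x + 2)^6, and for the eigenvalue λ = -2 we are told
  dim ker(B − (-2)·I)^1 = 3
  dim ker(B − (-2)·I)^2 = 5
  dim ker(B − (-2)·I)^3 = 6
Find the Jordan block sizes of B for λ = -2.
Block sizes for λ = -2: [3, 2, 1]

From the dimensions of kernels of powers, the number of Jordan blocks of size at least j is d_j − d_{j−1} where d_j = dim ker(N^j) (with d_0 = 0). Computing the differences gives [3, 2, 1].
The number of blocks of size exactly k is (#blocks of size ≥ k) − (#blocks of size ≥ k + 1), so the partition is: 1 block(s) of size 1, 1 block(s) of size 2, 1 block(s) of size 3.
In nonincreasing order the block sizes are [3, 2, 1].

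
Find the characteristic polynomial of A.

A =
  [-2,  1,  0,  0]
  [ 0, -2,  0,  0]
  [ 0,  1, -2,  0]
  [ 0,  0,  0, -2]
x^4 + 8*x^3 + 24*x^2 + 32*x + 16

Expanding det(x·I − A) (e.g. by cofactor expansion or by noting that A is similar to its Jordan form J, which has the same characteristic polynomial as A) gives
  χ_A(x) = x^4 + 8*x^3 + 24*x^2 + 32*x + 16
which factors as (x + 2)^4. The eigenvalues (with algebraic multiplicities) are λ = -2 with multiplicity 4.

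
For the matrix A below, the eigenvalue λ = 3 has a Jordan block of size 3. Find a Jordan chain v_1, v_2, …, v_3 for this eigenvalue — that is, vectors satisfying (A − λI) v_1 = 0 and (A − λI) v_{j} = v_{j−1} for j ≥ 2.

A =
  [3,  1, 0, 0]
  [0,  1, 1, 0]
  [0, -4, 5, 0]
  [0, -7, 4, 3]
A Jordan chain for λ = 3 of length 3:
v_1 = (-2, 0, 0, -2)ᵀ
v_2 = (1, -2, -4, -7)ᵀ
v_3 = (0, 1, 0, 0)ᵀ

Let N = A − (3)·I. We want v_3 with N^3 v_3 = 0 but N^2 v_3 ≠ 0; then v_{j-1} := N · v_j for j = 3, …, 2.

Pick v_3 = (0, 1, 0, 0)ᵀ.
Then v_2 = N · v_3 = (1, -2, -4, -7)ᵀ.
Then v_1 = N · v_2 = (-2, 0, 0, -2)ᵀ.

Sanity check: (A − (3)·I) v_1 = (0, 0, 0, 0)ᵀ = 0. ✓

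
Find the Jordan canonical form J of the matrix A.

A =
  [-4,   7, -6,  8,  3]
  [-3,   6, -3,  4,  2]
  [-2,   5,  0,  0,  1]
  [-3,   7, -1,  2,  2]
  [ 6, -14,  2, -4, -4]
J_3(0) ⊕ J_2(0)

The characteristic polynomial is
  det(x·I − A) = x^5

Eigenvalues and multiplicities (the geometric multiplicity of λ is n − rank(A − λI), which equals the number of Jordan blocks for λ):
  λ = 0: algebraic multiplicity = 5, geometric multiplicity = 2

Determining the block sizes for each eigenvalue:
  λ = 0: with am = 5 and gm = 2, the partition is not yet determined (e.g. several partitions of 5 into 2 parts exist). Let N = A − (0)·I. Computing rank(N^1) = 3, rank(N^2) = 1, rank(N^3) = 0; the number of blocks of size ≥ j is rank(N^{j−1}) − rank(N^j), giving [2, 2, 1]. So we have 1 block(s) of size 3, 1 block(s) of size 2 → block sizes [3, 2]

Assembling the blocks gives a Jordan form
J =
  [0, 1, 0, 0, 0]
  [0, 0, 1, 0, 0]
  [0, 0, 0, 0, 0]
  [0, 0, 0, 0, 1]
  [0, 0, 0, 0, 0]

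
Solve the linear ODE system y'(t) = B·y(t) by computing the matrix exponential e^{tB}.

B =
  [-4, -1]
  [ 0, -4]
e^{tB} =
  [exp(-4*t), -t*exp(-4*t)]
  [0, exp(-4*t)]

Strategy: write B = P · J · P⁻¹ where J is a Jordan canonical form, so e^{tB} = P · e^{tJ} · P⁻¹, and e^{tJ} can be computed block-by-block.

B has Jordan form
J =
  [-4,  1]
  [ 0, -4]
(up to reordering of blocks).

Per-block formulas:
  For a 2×2 Jordan block J_2(-4): exp(t · J_2(-4)) = e^(-4t)·(I + t·N), where N is the 2×2 nilpotent shift.

After assembling e^{tJ} and conjugating by P, we get:

e^{tB} =
  [exp(-4*t), -t*exp(-4*t)]
  [0, exp(-4*t)]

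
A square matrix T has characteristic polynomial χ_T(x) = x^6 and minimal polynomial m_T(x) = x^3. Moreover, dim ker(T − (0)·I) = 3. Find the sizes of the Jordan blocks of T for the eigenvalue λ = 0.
Block sizes for λ = 0: [3, 2, 1]

Step 1 — from the characteristic polynomial, algebraic multiplicity of λ = 0 is 6. From dim ker(T − (0)·I) = 3, there are exactly 3 Jordan blocks for λ = 0.
Step 2 — from the minimal polynomial, the factor (x − 0)^3 tells us the largest block for λ = 0 has size 3.
Step 3 — with total size 6, 3 blocks, and largest block 3, the block sizes (in nonincreasing order) are [3, 2, 1].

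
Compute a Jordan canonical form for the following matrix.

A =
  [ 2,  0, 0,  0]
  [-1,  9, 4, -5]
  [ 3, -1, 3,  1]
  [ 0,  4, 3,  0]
J_1(2) ⊕ J_3(4)

The characteristic polynomial is
  det(x·I − A) = x^4 - 14*x^3 + 72*x^2 - 160*x + 128 = (x - 4)^3*(x - 2)

Eigenvalues and multiplicities (the geometric multiplicity of λ is n − rank(A − λI), which equals the number of Jordan blocks for λ):
  λ = 2: algebraic multiplicity = 1, geometric multiplicity = 1
  λ = 4: algebraic multiplicity = 3, geometric multiplicity = 1

Determining the block sizes for each eigenvalue:
  λ = 2: one block (gm = 1), so the single block has size am = 1 → block sizes [1]
  λ = 4: one block (gm = 1), so the single block has size am = 3 → block sizes [3]

Assembling the blocks gives a Jordan form
J =
  [2, 0, 0, 0]
  [0, 4, 1, 0]
  [0, 0, 4, 1]
  [0, 0, 0, 4]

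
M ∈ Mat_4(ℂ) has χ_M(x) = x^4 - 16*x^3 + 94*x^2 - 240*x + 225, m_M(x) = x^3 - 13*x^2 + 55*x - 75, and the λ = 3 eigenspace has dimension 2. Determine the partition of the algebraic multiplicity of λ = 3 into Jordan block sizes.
Block sizes for λ = 3: [1, 1]

Step 1 — from the characteristic polynomial, algebraic multiplicity of λ = 3 is 2. From dim ker(M − (3)·I) = 2, there are exactly 2 Jordan blocks for λ = 3.
Step 2 — from the minimal polynomial, the factor (x − 3) tells us the largest block for λ = 3 has size 1.
Step 3 — with total size 2, 2 blocks, and largest block 1, the block sizes (in nonincreasing order) are [1, 1].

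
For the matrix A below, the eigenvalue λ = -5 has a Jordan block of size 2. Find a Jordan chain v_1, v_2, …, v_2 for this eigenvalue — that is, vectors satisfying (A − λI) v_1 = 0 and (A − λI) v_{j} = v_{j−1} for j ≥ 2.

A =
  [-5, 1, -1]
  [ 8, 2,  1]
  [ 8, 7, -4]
A Jordan chain for λ = -5 of length 2:
v_1 = (-1, 1, 1)ᵀ
v_2 = (1, -1, 0)ᵀ

Let N = A − (-5)·I. We want v_2 with N^2 v_2 = 0 but N^1 v_2 ≠ 0; then v_{j-1} := N · v_j for j = 2, …, 2.

Pick v_2 = (1, -1, 0)ᵀ.
Then v_1 = N · v_2 = (-1, 1, 1)ᵀ.

Sanity check: (A − (-5)·I) v_1 = (0, 0, 0)ᵀ = 0. ✓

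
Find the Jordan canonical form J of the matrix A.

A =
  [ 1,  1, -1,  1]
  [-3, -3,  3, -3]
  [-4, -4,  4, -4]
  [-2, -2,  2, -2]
J_2(0) ⊕ J_1(0) ⊕ J_1(0)

The characteristic polynomial is
  det(x·I − A) = x^4

Eigenvalues and multiplicities (the geometric multiplicity of λ is n − rank(A − λI), which equals the number of Jordan blocks for λ):
  λ = 0: algebraic multiplicity = 4, geometric multiplicity = 3

Determining the block sizes for each eigenvalue:
  λ = 0: 3 blocks summing to 4 forces exactly one block of size 2 and the rest size 1 → block sizes [2, 1, 1]

Assembling the blocks gives a Jordan form
J =
  [0, 1, 0, 0]
  [0, 0, 0, 0]
  [0, 0, 0, 0]
  [0, 0, 0, 0]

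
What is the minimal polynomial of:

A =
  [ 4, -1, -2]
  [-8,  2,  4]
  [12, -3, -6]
x^2

The characteristic polynomial is χ_A(x) = x^3, so the eigenvalues are known. The minimal polynomial is
  m_A(x) = Π_λ (x − λ)^{k_λ}
where k_λ is the size of the *largest* Jordan block for λ (equivalently, the smallest k with (A − λI)^k v = 0 for every generalised eigenvector v of λ).

  λ = 0: largest Jordan block has size 2, contributing (x − 0)^2

So m_A(x) = x^2 = x^2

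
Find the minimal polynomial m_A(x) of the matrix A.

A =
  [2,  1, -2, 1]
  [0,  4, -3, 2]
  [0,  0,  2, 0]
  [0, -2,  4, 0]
x^3 - 6*x^2 + 12*x - 8

The characteristic polynomial is χ_A(x) = (x - 2)^4, so the eigenvalues are known. The minimal polynomial is
  m_A(x) = Π_λ (x − λ)^{k_λ}
where k_λ is the size of the *largest* Jordan block for λ (equivalently, the smallest k with (A − λI)^k v = 0 for every generalised eigenvector v of λ).

  λ = 2: largest Jordan block has size 3, contributing (x − 2)^3

So m_A(x) = (x - 2)^3 = x^3 - 6*x^2 + 12*x - 8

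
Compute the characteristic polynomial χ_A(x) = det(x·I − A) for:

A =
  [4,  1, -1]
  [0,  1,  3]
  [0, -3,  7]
x^3 - 12*x^2 + 48*x - 64

Expanding det(x·I − A) (e.g. by cofactor expansion or by noting that A is similar to its Jordan form J, which has the same characteristic polynomial as A) gives
  χ_A(x) = x^3 - 12*x^2 + 48*x - 64
which factors as (x - 4)^3. The eigenvalues (with algebraic multiplicities) are λ = 4 with multiplicity 3.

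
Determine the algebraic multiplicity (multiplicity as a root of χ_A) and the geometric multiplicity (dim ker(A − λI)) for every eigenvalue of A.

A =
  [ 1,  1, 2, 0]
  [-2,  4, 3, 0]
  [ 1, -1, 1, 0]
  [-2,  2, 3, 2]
λ = 2: alg = 4, geom = 2

Step 1 — factor the characteristic polynomial to read off the algebraic multiplicities:
  χ_A(x) = (x - 2)^4

Step 2 — compute geometric multiplicities via the rank-nullity identity g(λ) = n − rank(A − λI):
  rank(A − (2)·I) = 2, so dim ker(A − (2)·I) = n − 2 = 2

Summary:
  λ = 2: algebraic multiplicity = 4, geometric multiplicity = 2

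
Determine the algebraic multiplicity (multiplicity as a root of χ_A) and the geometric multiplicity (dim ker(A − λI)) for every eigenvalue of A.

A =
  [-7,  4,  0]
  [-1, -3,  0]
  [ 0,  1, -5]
λ = -5: alg = 3, geom = 1

Step 1 — factor the characteristic polynomial to read off the algebraic multiplicities:
  χ_A(x) = (x + 5)^3

Step 2 — compute geometric multiplicities via the rank-nullity identity g(λ) = n − rank(A − λI):
  rank(A − (-5)·I) = 2, so dim ker(A − (-5)·I) = n − 2 = 1

Summary:
  λ = -5: algebraic multiplicity = 3, geometric multiplicity = 1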